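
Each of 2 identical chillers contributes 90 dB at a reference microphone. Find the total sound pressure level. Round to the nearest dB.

93 dB

L_total = L₁ + 10·log₁₀ N for N identical incoherent sources.
L_total = 90 + 10·log₁₀(2) = 90 + 3.010 = 93.01 dB.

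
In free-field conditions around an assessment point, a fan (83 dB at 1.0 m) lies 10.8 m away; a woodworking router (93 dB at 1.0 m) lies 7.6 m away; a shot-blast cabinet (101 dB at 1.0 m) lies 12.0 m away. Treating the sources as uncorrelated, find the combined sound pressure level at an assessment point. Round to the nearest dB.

Propagate each source to the receiver with L = L_ref − 20·log₁₀(r/r_ref), then add intensities.
fan: 83 − 20·log₁₀(10.8/1.0) = 83 − 20.67 = 62.33 dB.
woodworking router: 93 − 20·log₁₀(7.6/1.0) = 93 − 17.62 = 75.38 dB.
shot-blast cabinet: 101 − 20·log₁₀(12.0/1.0) = 101 − 21.58 = 79.42 dB.
Σ 10^(L/10) = 1.237e+08 → L_total = 10·log₁₀(1.237e+08) = 80.92 dB.

81 dB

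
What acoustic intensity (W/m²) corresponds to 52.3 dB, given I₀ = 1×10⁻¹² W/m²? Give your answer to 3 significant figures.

1.70e-07 W/m²

I = I₀·10^(L/10) = 10⁻¹² × 10^(52.3/10) = 10^(-6.770).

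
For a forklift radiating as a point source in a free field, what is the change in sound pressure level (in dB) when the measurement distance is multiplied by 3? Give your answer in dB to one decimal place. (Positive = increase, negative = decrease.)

-9.5 dB

Point-source spreading: ΔL = −20·log₁₀(r₂/r₁).
ΔL = −20·log₁₀(3) = -9.54 dB.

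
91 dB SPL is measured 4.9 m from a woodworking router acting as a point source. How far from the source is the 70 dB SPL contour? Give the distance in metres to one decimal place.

55.0 m

Point-source spreading drops the level by 20·log₁₀(r₂/r₁); inverting, r₂/r₁ = 10^(ΔL/20).
r₂ = 4.9·10^((91−70)/20) = 4.9·10^(21.0/20) = 54.98 m.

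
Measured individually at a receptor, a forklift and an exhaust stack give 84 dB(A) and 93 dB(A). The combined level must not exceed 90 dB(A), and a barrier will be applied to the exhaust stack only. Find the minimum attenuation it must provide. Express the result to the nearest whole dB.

Fixed contribution from the other source: Σ 10^(L/10) = 10^(84/10) = 2.512e+08 (84.00 dB(A)).
The limit corresponds to 10^(90/10) = 1.000e+09; subtracting the fixed part leaves 7.488e+08 for the exhaust stack, i.e. 88.74 dB(A).
Required insertion loss = 93 − 88.74 = 4.26 dB.

4 dB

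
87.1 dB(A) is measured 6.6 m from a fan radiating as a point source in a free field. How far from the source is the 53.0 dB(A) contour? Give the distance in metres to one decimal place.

334.6 m

For a point source L₁ − L₂ = 20·log₁₀(r₂/r₁), so r₂ = r₁·10^((L₁−L₂)/20).
r₂ = 6.6·10^((87.1−53.0)/20) = 6.6·10^(34.1/20) = 334.61 m.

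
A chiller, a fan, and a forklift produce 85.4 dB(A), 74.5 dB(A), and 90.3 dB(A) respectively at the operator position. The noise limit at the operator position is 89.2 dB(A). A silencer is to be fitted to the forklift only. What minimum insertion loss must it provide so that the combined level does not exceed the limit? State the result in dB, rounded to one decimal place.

3.7 dB

The untreated sources together contribute 10^(85.4/10) + 10^(74.5/10) = 3.749e+08, i.e. 85.74 dB(A).
The limit corresponds to 10^(89.2/10) = 8.318e+08; subtracting the fixed part leaves 4.568e+08 for the forklift, i.e. 86.60 dB(A).
Required insertion loss = 90.3 − 86.60 = 3.70 dB.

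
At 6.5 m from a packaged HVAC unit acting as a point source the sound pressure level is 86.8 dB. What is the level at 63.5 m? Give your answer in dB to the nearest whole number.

Spherical spreading from a point source gives a 20·log₁₀(r₂/r₁) drop.
L₂ = 86.8 − 20·log₁₀(63.5/6.5) = 86.8 − 19.797 = 67.00 dB.

67 dB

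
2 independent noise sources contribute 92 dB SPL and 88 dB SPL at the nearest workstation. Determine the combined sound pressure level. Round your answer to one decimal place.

For uncorrelated sources the intensities add, so convert each level to linear form, sum, and take 10·log₁₀ of the total.
Σ 10^(L/10) = 10^(92/10) + 10^(88/10) = 2.216e+09.
L_total = 10·log₁₀(2.216e+09) = 93.46 dB SPL.

93.5 dB SPL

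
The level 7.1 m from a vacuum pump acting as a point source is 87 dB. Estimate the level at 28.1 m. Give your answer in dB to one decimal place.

Point-source attenuation: ΔL = 20·log₁₀(r₂/r₁) = 20·log₁₀(28.1/7.1) = 11.949 dB.
L₂ = 87 − 20·log₁₀(28.1/7.1) = 87 − 11.949 = 75.05 dB.

75.1 dB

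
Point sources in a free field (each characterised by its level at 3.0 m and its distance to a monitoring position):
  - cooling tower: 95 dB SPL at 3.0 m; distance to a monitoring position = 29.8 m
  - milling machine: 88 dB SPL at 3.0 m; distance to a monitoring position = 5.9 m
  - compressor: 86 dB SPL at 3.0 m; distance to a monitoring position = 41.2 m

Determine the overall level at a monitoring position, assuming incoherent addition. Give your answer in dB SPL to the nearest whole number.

Apply inverse-square spreading to bring every level to the receiver, then sum 10^(L/10).
cooling tower: 95 − 20·log₁₀(29.8/3.0) = 95 − 19.94 = 75.06 dB SPL.
milling machine: 88 − 20·log₁₀(5.9/3.0) = 88 − 5.87 = 82.13 dB SPL.
compressor: 86 − 20·log₁₀(41.2/3.0) = 86 − 22.76 = 63.24 dB SPL.
Σ 10^(L/10) = 1.973e+08 → L_total = 10·log₁₀(1.973e+08) = 82.95 dB SPL.

83 dB SPL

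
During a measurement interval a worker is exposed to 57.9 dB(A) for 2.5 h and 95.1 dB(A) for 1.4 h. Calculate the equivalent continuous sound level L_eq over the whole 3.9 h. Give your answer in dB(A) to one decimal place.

L_eq = 10·log₁₀[(1/T)·Σ tᵢ·10^(Lᵢ/10)] with T = 3.9 h.
Σ tᵢ·10^(Lᵢ/10) = 2.5·10^(57.9/10) + 1.4·10^(95.1/10) = 4.532e+09.
L_eq = 10·log₁₀(4.532e+09/3.9) = 90.65 dB(A).

90.7 dB(A)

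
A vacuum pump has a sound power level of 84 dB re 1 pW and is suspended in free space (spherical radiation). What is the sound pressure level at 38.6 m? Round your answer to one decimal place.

L_p = L_w − 10·log₁₀(4π·r²) with r = 38.6 m.
4π·r² = 1.872e+04 m², 10·log₁₀ of that is 42.724 dB.
L_p = 84 − 42.724 = 41.28 dB.

41.3 dB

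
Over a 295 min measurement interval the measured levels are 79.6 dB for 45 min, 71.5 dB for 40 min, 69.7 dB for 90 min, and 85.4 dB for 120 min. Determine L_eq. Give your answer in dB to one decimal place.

Weight each interval's intensity by its duration and average over T = 295 min:
Σ tᵢ·10^(Lᵢ/10) = 45·10^(79.6/10) + 40·10^(71.5/10) + 90·10^(69.7/10) + 120·10^(85.4/10) = 4.712e+10.
L_eq = 10·log₁₀(4.712e+10/295) = 82.03 dB.

82.0 dB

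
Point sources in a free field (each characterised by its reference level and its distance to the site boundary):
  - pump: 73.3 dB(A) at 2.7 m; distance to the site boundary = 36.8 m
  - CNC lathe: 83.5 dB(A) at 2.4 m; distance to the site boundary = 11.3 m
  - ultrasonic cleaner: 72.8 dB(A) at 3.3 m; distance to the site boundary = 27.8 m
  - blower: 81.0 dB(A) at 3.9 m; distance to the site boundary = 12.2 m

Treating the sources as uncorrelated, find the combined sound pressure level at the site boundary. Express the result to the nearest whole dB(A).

74 dB(A)

Propagate each source to the receiver with L = L_ref − 20·log₁₀(r/r_ref), then add intensities.
pump: 73.3 − 20·log₁₀(36.8/2.7) = 73.3 − 22.69 = 50.61 dB(A).
CNC lathe: 83.5 − 20·log₁₀(11.3/2.4) = 83.5 − 13.46 = 70.04 dB(A).
ultrasonic cleaner: 72.8 − 20·log₁₀(27.8/3.3) = 72.8 − 18.51 = 54.29 dB(A).
blower: 81.0 − 20·log₁₀(12.2/3.9) = 81.0 − 9.91 = 71.09 dB(A).
Σ 10^(L/10) = 2.335e+07 → L_total = 10·log₁₀(2.335e+07) = 73.68 dB(A).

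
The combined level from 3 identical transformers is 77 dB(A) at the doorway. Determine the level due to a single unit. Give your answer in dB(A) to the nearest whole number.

72 dB(A)

For N identical incoherent sources L_total = L₁ + 10·log₁₀ N, so L₁ = 77 − 10·log₁₀(3) = 77 − 4.771.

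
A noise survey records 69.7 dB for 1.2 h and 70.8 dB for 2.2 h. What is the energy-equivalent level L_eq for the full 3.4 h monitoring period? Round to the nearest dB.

70 dB

L_eq = 10·log₁₀[(1/T)·Σ tᵢ·10^(Lᵢ/10)] with T = 3.4 h.
Σ tᵢ·10^(Lᵢ/10) = 1.2·10^(69.7/10) + 2.2·10^(70.8/10) = 3.765e+07.
L_eq = 10·log₁₀(3.765e+07/3.4) = 70.44 dB.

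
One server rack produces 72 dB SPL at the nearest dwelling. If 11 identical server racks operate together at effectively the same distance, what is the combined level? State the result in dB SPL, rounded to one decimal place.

82.4 dB SPL

With 11 equal, uncorrelated contributions the intensity is 11× that of one unit, giving a rise of 10·log₁₀ 11.
L_total = 72 + 10·log₁₀(11) = 72 + 10.414 = 82.41 dB SPL.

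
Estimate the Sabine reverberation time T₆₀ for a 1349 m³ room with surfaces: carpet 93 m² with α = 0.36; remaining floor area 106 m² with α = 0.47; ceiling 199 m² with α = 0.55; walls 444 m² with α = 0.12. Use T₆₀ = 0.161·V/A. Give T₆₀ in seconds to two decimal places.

0.88 s

Total absorption A = 93·0.36 + 106·0.47 + 199·0.55 + 444·0.12 = 246.03 m² sabins.
T₆₀ = 0.161·V/A = 0.161·1349/246.03 = 0.883 s.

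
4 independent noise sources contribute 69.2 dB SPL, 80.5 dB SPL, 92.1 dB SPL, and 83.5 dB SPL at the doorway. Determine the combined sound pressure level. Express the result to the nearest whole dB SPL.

Incoherent sources combine by intensity addition: L_total = 10·log₁₀(Σ 10^(L_i/10)).
Σ 10^(L/10) = 10^(69.2/10) + 10^(80.5/10) + 10^(92.1/10) + 10^(83.5/10) = 1.966e+09.
L_total = 10·log₁₀(1.966e+09) = 92.94 dB SPL.

93 dB SPL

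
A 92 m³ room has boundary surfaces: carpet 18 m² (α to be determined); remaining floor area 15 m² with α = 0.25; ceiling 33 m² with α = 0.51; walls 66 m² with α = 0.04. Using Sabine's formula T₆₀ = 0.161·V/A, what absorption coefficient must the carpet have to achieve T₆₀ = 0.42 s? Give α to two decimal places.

From T₆₀ = 0.161·V/A, the target T₆₀ = 0.42 s needs A = 0.161·92/0.42 = 35.27 m².
Absorption from the other surfaces = 15·0.25 + 33·0.51 + 66·0.04 = 23.22 m², so the carpet must supply 12.05 m² over 18 m².
α = 12.05/18 = 0.669.

0.67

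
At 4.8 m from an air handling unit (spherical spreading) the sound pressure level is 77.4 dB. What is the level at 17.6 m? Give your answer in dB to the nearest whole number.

66 dB

Point-source attenuation: ΔL = 20·log₁₀(r₂/r₁) = 20·log₁₀(17.6/4.8) = 11.285 dB.
L₂ = 77.4 − 20·log₁₀(17.6/4.8) = 77.4 − 11.285 = 66.11 dB.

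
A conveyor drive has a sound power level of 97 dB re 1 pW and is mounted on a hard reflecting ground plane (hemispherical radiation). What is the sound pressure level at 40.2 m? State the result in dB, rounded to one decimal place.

56.9 dB

L_p = L_w − 10·log₁₀(2π·r²) with r = 40.2 m.
2π·r² = 1.015e+04 m², 10·log₁₀ of that is 40.066 dB.
L_p = 97 − 40.066 = 56.93 dB.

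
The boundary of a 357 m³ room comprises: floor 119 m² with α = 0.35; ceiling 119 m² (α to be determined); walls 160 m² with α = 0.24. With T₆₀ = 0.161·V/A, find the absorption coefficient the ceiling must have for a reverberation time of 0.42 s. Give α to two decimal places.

Required total absorption A = 0.161·357/0.42 = 136.85 m².
Absorption from the other surfaces = 119·0.35 + 160·0.24 = 80.05 m², so the ceiling must supply 56.80 m² over 119 m².
α = 56.80/119 = 0.477.

0.48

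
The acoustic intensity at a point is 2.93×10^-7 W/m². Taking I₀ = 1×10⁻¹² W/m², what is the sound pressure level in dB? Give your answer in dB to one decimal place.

54.7 dB

L = 10·log₁₀(I/I₀) = 10·log₁₀(2.93×10^-7/10⁻¹²) = 10·log₁₀(2.93×10^5).
L = 10·(0.4669 + 5) = 54.67 dB.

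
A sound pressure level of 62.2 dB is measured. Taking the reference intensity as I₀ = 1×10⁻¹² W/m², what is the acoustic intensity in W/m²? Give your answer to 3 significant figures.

1.66e-06 W/m²

I/I₀ = 10^(62.2/10) = 1.66e+06, so I = 1.66e+06 × 10⁻¹² W/m².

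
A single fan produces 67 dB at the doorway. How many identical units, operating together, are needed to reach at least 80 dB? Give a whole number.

20

The shortfall is 80 − 67 = 13.0 dB, and N units add 10·log₁₀ N, so need 10·log₁₀ N ≥ 13.0.
N ≥ 10^(13.0/10) = 19.953, so N = 20.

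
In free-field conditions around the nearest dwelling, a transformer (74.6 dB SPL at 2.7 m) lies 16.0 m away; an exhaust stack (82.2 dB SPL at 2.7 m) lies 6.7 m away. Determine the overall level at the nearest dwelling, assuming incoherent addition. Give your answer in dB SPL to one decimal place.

First find each source's level at the receiver (point-source: −20·log₁₀(r/r_ref)), then combine on an intensity basis.
transformer: 74.6 − 20·log₁₀(16.0/2.7) = 74.6 − 15.46 = 59.14 dB SPL.
exhaust stack: 82.2 − 20·log₁₀(6.7/2.7) = 82.2 − 7.89 = 74.31 dB SPL.
Σ 10^(L/10) = 2.777e+07 → L_total = 10·log₁₀(2.777e+07) = 74.44 dB SPL.

74.4 dB SPL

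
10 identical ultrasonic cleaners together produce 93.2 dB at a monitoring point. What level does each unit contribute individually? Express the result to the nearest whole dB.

83 dB

10 equal contributions raise the level by 10·log₁₀ 10 = 10.000 dB, so each unit alone gives 93.2 − 10.000.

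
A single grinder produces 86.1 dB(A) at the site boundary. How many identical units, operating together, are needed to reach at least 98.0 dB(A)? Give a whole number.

N identical sources give L₁ + 10·log₁₀ N, so require 10·log₁₀ N ≥ 98.0 − 86.1 = 11.9 dB.
N ≥ 10^(11.9/10) = 15.488, so N = 16.

16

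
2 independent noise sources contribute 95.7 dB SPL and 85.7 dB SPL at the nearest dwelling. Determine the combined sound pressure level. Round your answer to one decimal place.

Incoherent sources combine by intensity addition: L_total = 10·log₁₀(Σ 10^(L_i/10)).
Σ 10^(L/10) = 10^(95.7/10) + 10^(85.7/10) = 4.087e+09.
L_total = 10·log₁₀(4.087e+09) = 96.11 dB SPL.

96.1 dB SPL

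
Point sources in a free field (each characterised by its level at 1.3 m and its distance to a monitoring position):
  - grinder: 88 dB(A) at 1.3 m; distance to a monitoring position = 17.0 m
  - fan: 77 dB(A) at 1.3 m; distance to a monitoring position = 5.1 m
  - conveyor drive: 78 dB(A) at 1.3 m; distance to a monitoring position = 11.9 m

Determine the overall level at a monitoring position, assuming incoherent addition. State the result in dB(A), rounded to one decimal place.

Apply inverse-square spreading to bring every level to the receiver, then sum 10^(L/10).
grinder: 88 − 20·log₁₀(17.0/1.3) = 88 − 22.33 = 65.67 dB(A).
fan: 77 − 20·log₁₀(5.1/1.3) = 77 − 11.87 = 65.13 dB(A).
conveyor drive: 78 − 20·log₁₀(11.9/1.3) = 78 − 19.23 = 58.77 dB(A).
Σ 10^(L/10) = 7.699e+06 → L_total = 10·log₁₀(7.699e+06) = 68.86 dB(A).

68.9 dB(A)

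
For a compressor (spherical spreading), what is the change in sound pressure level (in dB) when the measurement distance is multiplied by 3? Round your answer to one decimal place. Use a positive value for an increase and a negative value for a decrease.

A point source loses 6 dB per doubling of distance; generally ΔL = −20·log₁₀(r₂/r₁).
ΔL = −20·log₁₀(3) = -9.54 dB.

-9.5 dB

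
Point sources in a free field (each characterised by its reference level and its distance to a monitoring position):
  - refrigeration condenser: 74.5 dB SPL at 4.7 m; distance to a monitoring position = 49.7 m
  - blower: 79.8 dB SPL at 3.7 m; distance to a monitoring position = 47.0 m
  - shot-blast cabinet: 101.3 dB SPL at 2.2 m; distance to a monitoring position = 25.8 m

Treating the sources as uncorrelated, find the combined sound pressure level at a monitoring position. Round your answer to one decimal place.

Apply inverse-square spreading to bring every level to the receiver, then sum 10^(L/10).
refrigeration condenser: 74.5 − 20·log₁₀(49.7/4.7) = 74.5 − 20.49 = 54.01 dB SPL.
blower: 79.8 − 20·log₁₀(47.0/3.7) = 79.8 − 22.08 = 57.72 dB SPL.
shot-blast cabinet: 101.3 − 20·log₁₀(25.8/2.2) = 101.3 − 21.38 = 79.92 dB SPL.
Σ 10^(L/10) = 9.893e+07 → L_total = 10·log₁₀(9.893e+07) = 79.95 dB SPL.

80.0 dB SPL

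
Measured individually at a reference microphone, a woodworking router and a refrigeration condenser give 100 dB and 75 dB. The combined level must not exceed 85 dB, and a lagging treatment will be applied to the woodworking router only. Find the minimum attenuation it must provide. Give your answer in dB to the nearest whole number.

The untreated sources together contribute 10^(75/10) = 3.162e+07, i.e. 75.00 dB.
The limit corresponds to 10^(85/10) = 3.162e+08; subtracting the fixed part leaves 2.846e+08 for the woodworking router, i.e. 84.54 dB.
So the woodworking router must be reduced from 100 to 84.54 dB: IL = 15.46 dB.

15 dB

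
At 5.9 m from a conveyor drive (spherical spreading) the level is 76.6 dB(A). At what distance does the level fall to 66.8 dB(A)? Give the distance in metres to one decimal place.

The 9.8 dB drop corresponds to a distance ratio of 10^(9.8/20) for a point source.
r₂ = 5.9·10^((76.6−66.8)/20) = 5.9·10^(9.8/20) = 18.23 m.

18.2 m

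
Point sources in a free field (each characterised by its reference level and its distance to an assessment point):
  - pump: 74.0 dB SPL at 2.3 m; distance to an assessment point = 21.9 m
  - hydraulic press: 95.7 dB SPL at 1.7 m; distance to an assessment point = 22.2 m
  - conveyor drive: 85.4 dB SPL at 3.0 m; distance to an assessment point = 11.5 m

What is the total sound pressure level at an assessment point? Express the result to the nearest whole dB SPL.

77 dB SPL

Propagate each source to the receiver with L = L_ref − 20·log₁₀(r/r_ref), then add intensities.
pump: 74.0 − 20·log₁₀(21.9/2.3) = 74.0 − 19.57 = 54.43 dB SPL.
hydraulic press: 95.7 − 20·log₁₀(22.2/1.7) = 95.7 − 22.32 = 73.38 dB SPL.
conveyor drive: 85.4 − 20·log₁₀(11.5/3.0) = 85.4 − 11.67 = 73.73 dB SPL.
Σ 10^(L/10) = 4.566e+07 → L_total = 10·log₁₀(4.566e+07) = 76.60 dB SPL.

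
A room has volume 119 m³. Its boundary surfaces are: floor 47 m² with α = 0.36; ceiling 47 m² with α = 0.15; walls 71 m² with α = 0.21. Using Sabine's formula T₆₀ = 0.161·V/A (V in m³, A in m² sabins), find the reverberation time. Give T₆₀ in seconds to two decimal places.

0.49 s

Total absorption A = 47·0.36 + 47·0.15 + 71·0.21 = 38.88 m² sabins.
T₆₀ = 0.161·V/A = 0.161·119/38.88 = 0.493 s.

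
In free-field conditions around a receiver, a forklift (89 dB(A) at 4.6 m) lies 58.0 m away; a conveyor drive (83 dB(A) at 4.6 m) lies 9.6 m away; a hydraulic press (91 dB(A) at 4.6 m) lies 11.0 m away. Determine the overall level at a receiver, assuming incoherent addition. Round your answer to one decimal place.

Propagate each source to the receiver with L = L_ref − 20·log₁₀(r/r_ref), then add intensities.
forklift: 89 − 20·log₁₀(58.0/4.6) = 89 − 22.01 = 66.99 dB(A).
conveyor drive: 83 − 20·log₁₀(9.6/4.6) = 83 − 6.39 = 76.61 dB(A).
hydraulic press: 91 − 20·log₁₀(11.0/4.6) = 91 − 7.57 = 83.43 dB(A).
Σ 10^(L/10) = 2.710e+08 → L_total = 10·log₁₀(2.710e+08) = 84.33 dB(A).

84.3 dB(A)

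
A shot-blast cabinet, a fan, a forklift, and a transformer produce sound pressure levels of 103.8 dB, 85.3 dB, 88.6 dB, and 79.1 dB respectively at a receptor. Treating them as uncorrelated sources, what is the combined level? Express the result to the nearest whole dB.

For uncorrelated sources the intensities add, so convert each level to linear form, sum, and take 10·log₁₀ of the total.
Σ 10^(L/10) = 10^(103.8/10) + 10^(85.3/10) + 10^(88.6/10) + 10^(79.1/10) = 2.513e+10.
L_total = 10·log₁₀(2.513e+10) = 104.00 dB.

104 dB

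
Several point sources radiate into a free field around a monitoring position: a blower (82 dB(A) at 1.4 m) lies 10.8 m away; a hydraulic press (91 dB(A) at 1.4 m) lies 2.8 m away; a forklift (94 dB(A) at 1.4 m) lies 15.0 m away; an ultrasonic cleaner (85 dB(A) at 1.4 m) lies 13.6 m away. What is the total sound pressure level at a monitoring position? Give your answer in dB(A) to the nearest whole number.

85 dB(A)

First find each source's level at the receiver (point-source: −20·log₁₀(r/r_ref)), then combine on an intensity basis.
blower: 82 − 20·log₁₀(10.8/1.4) = 82 − 17.75 = 64.25 dB(A).
hydraulic press: 91 − 20·log₁₀(2.8/1.4) = 91 − 6.02 = 84.98 dB(A).
forklift: 94 − 20·log₁₀(15.0/1.4) = 94 − 20.60 = 73.40 dB(A).
ultrasonic cleaner: 85 − 20·log₁₀(13.6/1.4) = 85 − 19.75 = 65.25 dB(A).
Σ 10^(L/10) = 3.426e+08 → L_total = 10·log₁₀(3.426e+08) = 85.35 dB(A).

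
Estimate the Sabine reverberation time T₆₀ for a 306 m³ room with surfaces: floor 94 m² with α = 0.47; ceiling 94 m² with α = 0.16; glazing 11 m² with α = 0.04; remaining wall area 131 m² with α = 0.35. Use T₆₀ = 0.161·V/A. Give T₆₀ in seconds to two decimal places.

0.47 s

Summing Sᵢαᵢ: 94·0.47 + 94·0.16 + 11·0.04 + 131·0.35 = 105.51 m².
T₆₀ = 0.161 × 306 / 105.51 = 0.467 s.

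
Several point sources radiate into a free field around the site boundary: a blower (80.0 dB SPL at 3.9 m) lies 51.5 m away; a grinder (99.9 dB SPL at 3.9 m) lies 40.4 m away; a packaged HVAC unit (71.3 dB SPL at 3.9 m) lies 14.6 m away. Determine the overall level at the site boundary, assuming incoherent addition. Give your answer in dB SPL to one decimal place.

79.7 dB SPL

Propagate each source to the receiver with L = L_ref − 20·log₁₀(r/r_ref), then add intensities.
blower: 80.0 − 20·log₁₀(51.5/3.9) = 80.0 − 22.41 = 57.59 dB SPL.
grinder: 99.9 − 20·log₁₀(40.4/3.9) = 99.9 − 20.31 = 79.59 dB SPL.
packaged HVAC unit: 71.3 − 20·log₁₀(14.6/3.9) = 71.3 − 11.47 = 59.83 dB SPL.
Σ 10^(L/10) = 9.260e+07 → L_total = 10·log₁₀(9.260e+07) = 79.67 dB SPL.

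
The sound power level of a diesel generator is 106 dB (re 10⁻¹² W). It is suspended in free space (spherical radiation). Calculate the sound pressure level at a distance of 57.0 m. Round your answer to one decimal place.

59.9 dB

Free-field spherical radiation: L_p = L_w − 10·log₁₀(4π·r²), r = 57.0 m.
4π·r² = 4.083e+04 m², 10·log₁₀ of that is 46.110 dB.
L_p = 106 − 46.110 = 59.89 dB.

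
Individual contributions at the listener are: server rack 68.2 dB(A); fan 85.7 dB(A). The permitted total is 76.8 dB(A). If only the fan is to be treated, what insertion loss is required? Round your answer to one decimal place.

9.5 dB

Everything except the fan sums to 10^(68.2/10) = 6.607e+06 in linear terms, 68.20 dB(A).
The limit corresponds to 10^(76.8/10) = 4.786e+07; subtracting the fixed part leaves 4.126e+07 for the fan, i.e. 76.15 dB(A).
So the fan must be reduced from 85.7 to 76.15 dB(A): IL = 9.55 dB.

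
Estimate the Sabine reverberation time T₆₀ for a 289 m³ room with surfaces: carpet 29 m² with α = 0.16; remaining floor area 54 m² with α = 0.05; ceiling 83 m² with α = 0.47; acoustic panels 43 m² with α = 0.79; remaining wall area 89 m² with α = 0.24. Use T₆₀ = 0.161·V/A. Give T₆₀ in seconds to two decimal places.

A = Σ Sᵢαᵢ = 29·0.16 + 54·0.05 + 83·0.47 + 43·0.79 + 89·0.24 = 101.68 m².
T₆₀ = 0.161 × 289 / 101.68 = 0.458 s.

0.46 s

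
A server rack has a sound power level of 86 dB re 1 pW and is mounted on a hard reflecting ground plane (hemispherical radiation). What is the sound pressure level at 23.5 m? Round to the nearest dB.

The power spreads over a hemisphere of area 2π·r², so L_p = L_w − 10·log₁₀(2π·r²).
2π·r² = 3470 m², 10·log₁₀ of that is 35.403 dB.
L_p = 86 − 35.403 = 50.60 dB.

51 dB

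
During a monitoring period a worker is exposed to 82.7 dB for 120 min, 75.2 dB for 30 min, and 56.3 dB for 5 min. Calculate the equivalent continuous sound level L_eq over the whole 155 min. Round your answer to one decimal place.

L_eq = 10·log₁₀[(1/T)·Σ tᵢ·10^(Lᵢ/10)] with T = 155 min.
Σ tᵢ·10^(Lᵢ/10) = 120·10^(82.7/10) + 30·10^(75.2/10) + 5·10^(56.3/10) = 2.334e+10.
L_eq = 10·log₁₀(2.334e+10/155) = 81.78 dB.

81.8 dB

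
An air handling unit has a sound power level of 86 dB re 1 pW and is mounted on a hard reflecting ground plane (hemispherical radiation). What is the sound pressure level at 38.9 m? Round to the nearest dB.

46 dB

Free-field hemispherical radiation: L_p = L_w − 10·log₁₀(2π·r²), r = 38.9 m.
2π·r² = 9508 m², 10·log₁₀ of that is 39.781 dB.
L_p = 86 − 39.781 = 46.22 dB.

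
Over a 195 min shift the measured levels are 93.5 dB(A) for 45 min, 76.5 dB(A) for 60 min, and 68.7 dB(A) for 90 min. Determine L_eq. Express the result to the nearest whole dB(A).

87 dB(A)

Weight each interval's intensity by its duration and average over T = 195 min:
Σ tᵢ·10^(Lᵢ/10) = 45·10^(93.5/10) + 60·10^(76.5/10) + 90·10^(68.7/10) = 1.041e+11.
L_eq = 10·log₁₀(1.041e+11/195) = 87.27 dB(A).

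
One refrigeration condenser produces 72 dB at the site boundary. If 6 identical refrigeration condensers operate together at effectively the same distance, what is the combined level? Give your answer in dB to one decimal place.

79.8 dB

With 6 equal, uncorrelated contributions the intensity is 6× that of one unit, giving a rise of 10·log₁₀ 6.
L_total = 72 + 10·log₁₀(6) = 72 + 7.782 = 79.78 dB.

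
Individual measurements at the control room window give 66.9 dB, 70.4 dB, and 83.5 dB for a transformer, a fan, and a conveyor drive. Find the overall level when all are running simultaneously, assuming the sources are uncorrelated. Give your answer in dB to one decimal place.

83.8 dB

Incoherent sources combine by intensity addition: L_total = 10·log₁₀(Σ 10^(L_i/10)).
Σ 10^(L/10) = 10^(66.9/10) + 10^(70.4/10) + 10^(83.5/10) = 2.397e+08.
L_total = 10·log₁₀(2.397e+08) = 83.80 dB.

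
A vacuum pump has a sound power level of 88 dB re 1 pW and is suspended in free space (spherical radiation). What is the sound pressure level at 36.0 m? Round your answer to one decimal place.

Free-field spherical radiation: L_p = L_w − 10·log₁₀(4π·r²), r = 36.0 m.
4π·r² = 1.629e+04 m², 10·log₁₀ of that is 42.118 dB.
L_p = 88 − 42.118 = 45.88 dB.

45.9 dB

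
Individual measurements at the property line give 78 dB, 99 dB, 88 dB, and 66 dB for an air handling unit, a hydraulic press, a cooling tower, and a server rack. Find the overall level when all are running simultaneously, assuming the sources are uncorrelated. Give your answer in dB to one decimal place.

Incoherent sources combine by intensity addition: L_total = 10·log₁₀(Σ 10^(L_i/10)).
Σ 10^(L/10) = 10^(78/10) + 10^(99/10) + 10^(88/10) + 10^(66/10) = 8.641e+09.
L_total = 10·log₁₀(8.641e+09) = 99.37 dB.

99.4 dB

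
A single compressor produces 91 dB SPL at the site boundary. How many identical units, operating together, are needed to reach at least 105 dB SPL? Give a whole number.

26

Need L₁ + 10·log₁₀ N ≥ 105, i.e. log₁₀ N ≥ 1.40.
N ≥ 10^(14.0/10) = 25.119, so N = 26.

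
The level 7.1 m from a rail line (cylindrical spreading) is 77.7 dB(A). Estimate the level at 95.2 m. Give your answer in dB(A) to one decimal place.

66.4 dB(A)

Line-source attenuation: ΔL = 10·log₁₀(r₂/r₁) = 10·log₁₀(95.2/7.1) = 11.274 dB.
L₂ = 77.7 − 10·log₁₀(95.2/7.1) = 77.7 − 11.274 = 66.43 dB(A).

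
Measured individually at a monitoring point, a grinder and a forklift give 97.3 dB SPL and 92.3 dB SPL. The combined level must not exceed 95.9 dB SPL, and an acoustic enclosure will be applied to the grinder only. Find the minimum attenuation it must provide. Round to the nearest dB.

Fixed contribution from the other source: Σ 10^(L/10) = 10^(92.3/10) = 1.698e+09 (92.30 dB SPL).
To meet 95.9 dB SPL overall, the treated grinder may contribute at most 10^(95.9/10) − 1.698e+09 = 2.192e+09, i.e. 93.41 dB SPL.
So the grinder must be reduced from 97.3 to 93.41 dB SPL: IL = 3.89 dB.

4 dB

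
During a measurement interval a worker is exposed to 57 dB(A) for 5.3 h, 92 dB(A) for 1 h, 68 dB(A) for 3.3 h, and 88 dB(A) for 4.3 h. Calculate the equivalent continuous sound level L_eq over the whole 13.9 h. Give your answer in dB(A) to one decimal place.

84.9 dB(A)

L_eq = 10·log₁₀[(1/T)·Σ tᵢ·10^(Lᵢ/10)] with T = 13.9 h.
Σ tᵢ·10^(Lᵢ/10) = 5.3·10^(57/10) + 1·10^(92/10) + 3.3·10^(68/10) + 4.3·10^(88/10) = 4.321e+09.
L_eq = 10·log₁₀(4.321e+09/13.9) = 84.93 dB(A).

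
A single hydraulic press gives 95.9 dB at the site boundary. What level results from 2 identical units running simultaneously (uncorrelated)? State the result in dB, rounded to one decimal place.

N identical incoherent sources raise the level by 10·log₁₀ N.
L_total = 95.9 + 10·log₁₀(2) = 95.9 + 3.010 = 98.91 dB.

98.9 dB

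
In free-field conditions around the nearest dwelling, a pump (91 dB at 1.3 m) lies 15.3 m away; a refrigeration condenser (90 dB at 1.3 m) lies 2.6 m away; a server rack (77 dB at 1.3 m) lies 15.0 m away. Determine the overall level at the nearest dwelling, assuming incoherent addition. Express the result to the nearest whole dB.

Apply inverse-square spreading to bring every level to the receiver, then sum 10^(L/10).
pump: 91 − 20·log₁₀(15.3/1.3) = 91 − 21.41 = 69.59 dB.
refrigeration condenser: 90 − 20·log₁₀(2.6/1.3) = 90 − 6.02 = 83.98 dB.
server rack: 77 − 20·log₁₀(15.0/1.3) = 77 − 21.24 = 55.76 dB.
Σ 10^(L/10) = 2.595e+08 → L_total = 10·log₁₀(2.595e+08) = 84.14 dB.

84 dB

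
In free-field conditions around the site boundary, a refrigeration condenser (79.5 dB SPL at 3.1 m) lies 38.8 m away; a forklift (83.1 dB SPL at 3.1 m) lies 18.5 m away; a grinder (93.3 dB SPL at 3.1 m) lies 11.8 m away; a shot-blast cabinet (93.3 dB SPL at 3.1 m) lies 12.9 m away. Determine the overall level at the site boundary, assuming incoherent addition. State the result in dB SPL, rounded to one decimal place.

First find each source's level at the receiver (point-source: −20·log₁₀(r/r_ref)), then combine on an intensity basis.
refrigeration condenser: 79.5 − 20·log₁₀(38.8/3.1) = 79.5 − 21.95 = 57.55 dB SPL.
forklift: 83.1 − 20·log₁₀(18.5/3.1) = 83.1 − 15.52 = 67.58 dB SPL.
grinder: 93.3 − 20·log₁₀(11.8/3.1) = 93.3 − 11.61 = 81.69 dB SPL.
shot-blast cabinet: 93.3 − 20·log₁₀(12.9/3.1) = 93.3 − 12.38 = 80.92 dB SPL.
Σ 10^(L/10) = 2.773e+08 → L_total = 10·log₁₀(2.773e+08) = 84.43 dB SPL.

84.4 dB SPL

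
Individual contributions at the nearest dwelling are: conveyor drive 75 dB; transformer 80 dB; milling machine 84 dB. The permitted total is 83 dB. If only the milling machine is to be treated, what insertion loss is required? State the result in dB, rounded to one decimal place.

5.7 dB

The untreated sources together contribute 10^(75/10) + 10^(80/10) = 1.316e+08, i.e. 81.19 dB.
To meet 83 dB overall, the treated milling machine may contribute at most 10^(83/10) − 1.316e+08 = 6.790e+07, i.e. 78.32 dB.
Required insertion loss = 84 − 78.32 = 5.68 dB.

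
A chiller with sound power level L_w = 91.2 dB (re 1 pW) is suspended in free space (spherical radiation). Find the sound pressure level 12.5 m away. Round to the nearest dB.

58 dB

Free-field spherical radiation: L_p = L_w − 10·log₁₀(4π·r²), r = 12.5 m.
4π·r² = 1963 m², 10·log₁₀ of that is 32.930 dB.
L_p = 91.2 − 32.930 = 58.27 dB.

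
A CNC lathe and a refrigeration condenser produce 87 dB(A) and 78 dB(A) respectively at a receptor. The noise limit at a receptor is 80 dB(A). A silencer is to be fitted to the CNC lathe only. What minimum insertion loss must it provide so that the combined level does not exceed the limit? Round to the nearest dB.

Fixed contribution from the other source: Σ 10^(L/10) = 10^(78/10) = 6.310e+07 (78.00 dB(A)).
To meet 80 dB(A) overall, the treated CNC lathe may contribute at most 10^(80/10) − 6.310e+07 = 3.690e+07, i.e. 75.67 dB(A).
Required insertion loss = 87 − 75.67 = 11.33 dB.

11 dB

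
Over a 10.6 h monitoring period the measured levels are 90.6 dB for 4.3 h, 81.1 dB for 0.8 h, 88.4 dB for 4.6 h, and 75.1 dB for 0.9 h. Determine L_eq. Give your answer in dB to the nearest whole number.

89 dB

The energy average is taken in the linear domain: L_eq = 10·log₁₀[(Σ tᵢ·10^(Lᵢ/10))/T], T = 10.6 h.
Σ tᵢ·10^(Lᵢ/10) = 4.3·10^(90.6/10) + 0.8·10^(81.1/10) + 4.6·10^(88.4/10) + 0.9·10^(75.1/10) = 8.252e+09.
L_eq = 10·log₁₀(8.252e+09/10.6) = 88.91 dB.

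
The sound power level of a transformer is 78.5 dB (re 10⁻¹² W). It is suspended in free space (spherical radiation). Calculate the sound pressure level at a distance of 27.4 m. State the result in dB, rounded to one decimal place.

38.8 dB

L_p = L_w − 10·log₁₀(4π·r²) with r = 27.4 m.
4π·r² = 9434 m², 10·log₁₀ of that is 39.747 dB.
L_p = 78.5 − 39.747 = 38.75 dB.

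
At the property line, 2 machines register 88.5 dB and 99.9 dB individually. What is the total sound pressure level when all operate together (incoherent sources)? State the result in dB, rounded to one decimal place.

100.2 dB

For uncorrelated sources the intensities add, so convert each level to linear form, sum, and take 10·log₁₀ of the total.
Σ 10^(L/10) = 10^(88.5/10) + 10^(99.9/10) = 1.048e+10.
L_total = 10·log₁₀(1.048e+10) = 100.20 dB.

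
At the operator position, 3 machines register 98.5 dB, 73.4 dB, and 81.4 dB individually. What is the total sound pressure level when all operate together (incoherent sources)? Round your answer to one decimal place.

98.6 dB

Incoherent sources combine by intensity addition: L_total = 10·log₁₀(Σ 10^(L_i/10)).
Σ 10^(L/10) = 10^(98.5/10) + 10^(73.4/10) + 10^(81.4/10) = 7.239e+09.
L_total = 10·log₁₀(7.239e+09) = 98.60 dB.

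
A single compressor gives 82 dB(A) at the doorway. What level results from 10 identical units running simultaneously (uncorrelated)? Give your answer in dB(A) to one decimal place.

N identical incoherent sources raise the level by 10·log₁₀ N.
L_total = 82 + 10·log₁₀(10) = 82 + 10.000 = 92.00 dB(A).

92.0 dB(A)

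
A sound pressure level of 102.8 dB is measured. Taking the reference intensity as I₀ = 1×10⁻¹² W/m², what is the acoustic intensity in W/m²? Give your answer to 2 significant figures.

L = 10·log₁₀(I/I₀) ⇒ I = I₀·10^(L/10) = 10⁻¹² × 10^10.28.

0.019 W/m²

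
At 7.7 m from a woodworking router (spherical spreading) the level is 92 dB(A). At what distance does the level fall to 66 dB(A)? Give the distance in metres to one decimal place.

153.6 m

The 26.0 dB drop corresponds to a distance ratio of 10^(26.0/20) for a point source.
r₂ = 7.7·10^((92−66)/20) = 7.7·10^(26.0/20) = 153.64 m.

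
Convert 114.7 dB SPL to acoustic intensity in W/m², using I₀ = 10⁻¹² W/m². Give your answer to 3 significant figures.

0.295 W/m²

L = 10·log₁₀(I/I₀) ⇒ I = I₀·10^(L/10) = 10⁻¹² × 10^11.47.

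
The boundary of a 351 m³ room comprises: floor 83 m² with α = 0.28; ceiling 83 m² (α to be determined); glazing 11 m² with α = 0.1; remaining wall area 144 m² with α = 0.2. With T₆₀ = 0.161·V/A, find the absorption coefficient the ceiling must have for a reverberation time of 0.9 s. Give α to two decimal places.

0.12

A = 0.161·V/T₆₀ = 0.161·351/0.9 = 62.79 m² sabins.
Absorption from the other surfaces = 83·0.28 + 11·0.1 + 144·0.2 = 53.14 m², so the ceiling must supply 9.65 m² over 83 m².
α = 9.65/83 = 0.116.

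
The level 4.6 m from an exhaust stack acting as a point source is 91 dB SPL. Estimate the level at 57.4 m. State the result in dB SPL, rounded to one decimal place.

Point-source attenuation: ΔL = 20·log₁₀(r₂/r₁) = 20·log₁₀(57.4/4.6) = 21.923 dB.
L₂ = 91 − 20·log₁₀(57.4/4.6) = 91 − 21.923 = 69.08 dB SPL.

69.1 dB SPL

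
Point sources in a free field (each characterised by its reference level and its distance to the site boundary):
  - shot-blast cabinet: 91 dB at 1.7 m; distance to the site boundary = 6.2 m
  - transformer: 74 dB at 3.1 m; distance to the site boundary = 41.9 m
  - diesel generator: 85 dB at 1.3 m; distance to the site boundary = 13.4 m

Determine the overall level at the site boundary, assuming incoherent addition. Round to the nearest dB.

First find each source's level at the receiver (point-source: −20·log₁₀(r/r_ref)), then combine on an intensity basis.
shot-blast cabinet: 91 − 20·log₁₀(6.2/1.7) = 91 − 11.24 = 79.76 dB.
transformer: 74 − 20·log₁₀(41.9/3.1) = 74 − 22.62 = 51.38 dB.
diesel generator: 85 − 20·log₁₀(13.4/1.3) = 85 − 20.26 = 64.74 dB.
Σ 10^(L/10) = 9.776e+07 → L_total = 10·log₁₀(9.776e+07) = 79.90 dB.

80 dB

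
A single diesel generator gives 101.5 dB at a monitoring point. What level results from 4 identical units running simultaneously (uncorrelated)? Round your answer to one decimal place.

107.5 dB

N identical incoherent sources raise the level by 10·log₁₀ N.
L_total = 101.5 + 10·log₁₀(4) = 101.5 + 6.021 = 107.52 dB.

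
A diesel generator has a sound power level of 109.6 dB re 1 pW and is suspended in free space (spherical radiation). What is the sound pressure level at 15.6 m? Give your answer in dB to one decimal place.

74.7 dB

The power spreads over a sphere of area 4π·r², so L_p = L_w − 10·log₁₀(4π·r²).
4π·r² = 3058 m², 10·log₁₀ of that is 34.855 dB.
L_p = 109.6 − 34.855 = 74.75 dB.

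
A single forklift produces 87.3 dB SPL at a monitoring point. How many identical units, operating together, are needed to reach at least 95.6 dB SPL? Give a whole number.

N identical sources give L₁ + 10·log₁₀ N, so require 10·log₁₀ N ≥ 95.6 − 87.3 = 8.3 dB.
N ≥ 10^(8.3/10) = 6.761, so N = 7.

7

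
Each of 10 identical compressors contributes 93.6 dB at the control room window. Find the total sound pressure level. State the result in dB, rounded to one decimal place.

L_total = L₁ + 10·log₁₀ N for N identical incoherent sources.
L_total = 93.6 + 10·log₁₀(10) = 93.6 + 10.000 = 103.60 dB.

103.6 dB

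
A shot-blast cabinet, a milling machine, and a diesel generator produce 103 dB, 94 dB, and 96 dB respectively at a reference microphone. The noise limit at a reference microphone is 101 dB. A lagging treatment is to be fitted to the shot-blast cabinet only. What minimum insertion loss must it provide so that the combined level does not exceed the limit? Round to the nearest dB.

5 dB

Fixed contribution from the other sources: Σ 10^(L/10) = 10^(94/10) + 10^(96/10) = 6.493e+09 (98.12 dB).
To meet 101 dB overall, the treated shot-blast cabinet may contribute at most 10^(101/10) − 6.493e+09 = 6.096e+09, i.e. 97.85 dB.
Required insertion loss = 103 − 97.85 = 5.15 dB.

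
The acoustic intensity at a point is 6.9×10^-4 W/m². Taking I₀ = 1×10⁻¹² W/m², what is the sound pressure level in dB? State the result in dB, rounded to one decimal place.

88.4 dB

Dividing by I₀ shifts the exponent by 12: I/I₀ = 6.9×10^8.
L = 10·(0.8388 + 8) = 88.39 dB.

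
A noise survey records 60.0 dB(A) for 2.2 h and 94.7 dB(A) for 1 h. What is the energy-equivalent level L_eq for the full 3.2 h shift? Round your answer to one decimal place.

89.7 dB(A)

The energy average is taken in the linear domain: L_eq = 10·log₁₀[(Σ tᵢ·10^(Lᵢ/10))/T], T = 3.2 h.
Σ tᵢ·10^(Lᵢ/10) = 2.2·10^(60.0/10) + 1·10^(94.7/10) = 2.953e+09.
L_eq = 10·log₁₀(2.953e+09/3.2) = 89.65 dB(A).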